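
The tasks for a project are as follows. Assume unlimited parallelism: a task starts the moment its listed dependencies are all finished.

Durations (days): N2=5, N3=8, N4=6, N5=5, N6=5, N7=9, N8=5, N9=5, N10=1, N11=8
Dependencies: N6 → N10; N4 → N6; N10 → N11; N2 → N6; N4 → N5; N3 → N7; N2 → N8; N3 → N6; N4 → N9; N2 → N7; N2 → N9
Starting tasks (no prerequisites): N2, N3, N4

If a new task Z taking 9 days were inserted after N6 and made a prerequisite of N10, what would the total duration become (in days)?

Originally the job takes 22 days.
With Z inserted, N10 now waits for max(N6, Z).
New critical path: N3→N6→Z→N10→N11 = 8+5+9+1+8 = 31 ⇒ 31 days.

31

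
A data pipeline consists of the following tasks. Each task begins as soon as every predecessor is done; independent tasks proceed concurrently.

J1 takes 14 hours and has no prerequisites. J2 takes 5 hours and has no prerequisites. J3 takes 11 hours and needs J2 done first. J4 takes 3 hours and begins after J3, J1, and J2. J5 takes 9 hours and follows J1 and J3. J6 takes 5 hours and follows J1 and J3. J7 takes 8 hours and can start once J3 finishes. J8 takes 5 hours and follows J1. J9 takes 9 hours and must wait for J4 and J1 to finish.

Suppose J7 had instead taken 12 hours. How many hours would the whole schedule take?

Actual critical path: J2→J3→J4→J9 = 5+11+3+9 = 28 ⇒ 28 hours.
J7 has 4 hours of float (longest path through it is 24).
That remains the longest chain; total 28 hours.

28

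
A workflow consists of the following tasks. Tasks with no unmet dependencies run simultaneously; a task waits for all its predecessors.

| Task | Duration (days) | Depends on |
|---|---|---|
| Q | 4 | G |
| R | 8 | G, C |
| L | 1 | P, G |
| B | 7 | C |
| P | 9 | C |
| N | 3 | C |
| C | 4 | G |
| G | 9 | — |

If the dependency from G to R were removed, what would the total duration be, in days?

23

With the dependency in place, G→C→P→L = 9+4+9+1 = 23 sets the finish at 23 days.
Dropping G→R doesn't change R's earliest start (13); another predecessor still binds.
New critical path: G→C→P→L = 9+4+9+1 = 23 ⇒ 23 days.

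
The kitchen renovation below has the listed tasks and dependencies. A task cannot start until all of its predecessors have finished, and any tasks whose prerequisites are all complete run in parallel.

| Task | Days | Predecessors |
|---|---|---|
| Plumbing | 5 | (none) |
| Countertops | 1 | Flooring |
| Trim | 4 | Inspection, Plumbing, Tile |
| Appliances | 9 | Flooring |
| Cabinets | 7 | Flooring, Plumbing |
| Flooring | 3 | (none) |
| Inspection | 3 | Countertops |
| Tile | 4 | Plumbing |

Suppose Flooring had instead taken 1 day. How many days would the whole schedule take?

13

Actual critical path: Plumbing→Tile→Trim = 5+4+4 = 13 ⇒ 13 days.
The longest path through Flooring is only 12 days, so Flooring has float 1.
The critical path is still Plumbing→Tile→Trim; finish is now 13 days.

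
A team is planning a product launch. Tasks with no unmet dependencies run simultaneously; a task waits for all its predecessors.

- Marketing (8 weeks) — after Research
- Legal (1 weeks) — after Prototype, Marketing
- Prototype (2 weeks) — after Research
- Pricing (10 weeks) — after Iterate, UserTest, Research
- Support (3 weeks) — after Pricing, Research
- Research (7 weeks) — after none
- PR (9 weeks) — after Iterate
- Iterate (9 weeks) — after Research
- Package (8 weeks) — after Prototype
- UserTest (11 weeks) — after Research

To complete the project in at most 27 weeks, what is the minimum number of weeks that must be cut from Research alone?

Current finish: 31 weeks; target: 27.
Research is on every critical path, so each week cut from Research cuts the finish by one (this holds down to a finish of 25).
Need 31 − 27 = 4 weeks off Research → Research becomes 3 weeks, finish becomes 27.

4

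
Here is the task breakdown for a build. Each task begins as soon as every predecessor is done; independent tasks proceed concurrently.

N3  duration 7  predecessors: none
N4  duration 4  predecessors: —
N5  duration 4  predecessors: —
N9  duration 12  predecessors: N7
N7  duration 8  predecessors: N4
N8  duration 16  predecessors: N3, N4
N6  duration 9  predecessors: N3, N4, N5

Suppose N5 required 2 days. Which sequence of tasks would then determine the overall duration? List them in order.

N4, N7, N9

As given, the longest chain is N4→N7→N9 = 4+8+12 = 24, so the finish is 24 days.
N5 has 11 days of float (longest path through it is 13).
No other chain overtakes it, so the finish is 24 days.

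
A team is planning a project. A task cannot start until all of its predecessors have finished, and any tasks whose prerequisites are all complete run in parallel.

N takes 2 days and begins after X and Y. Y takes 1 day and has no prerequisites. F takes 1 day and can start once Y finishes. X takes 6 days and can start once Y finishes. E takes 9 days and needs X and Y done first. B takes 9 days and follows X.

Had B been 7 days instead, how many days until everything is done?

As given, the longest chain is Y→X→B = 1+6+9 = 16, so the finish is 16 days.
B lies on that path, so at 7 days the path becomes 14 days.
Now Y→X→E = 1+6+9 = 16 is longest, so the finish becomes 16 days.

16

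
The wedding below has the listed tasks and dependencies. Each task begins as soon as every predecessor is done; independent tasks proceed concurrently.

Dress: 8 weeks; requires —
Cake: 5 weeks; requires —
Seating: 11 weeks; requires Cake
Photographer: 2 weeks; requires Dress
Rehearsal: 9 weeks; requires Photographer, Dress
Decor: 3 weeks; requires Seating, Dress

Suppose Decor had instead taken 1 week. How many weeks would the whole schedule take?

19

Critical path before the change: Cake→Seating→Decor = 5+11+3 = 19 giving 19 weeks.
Since Decor is critical, the -2 change carries straight to that chain (now 17 weeks).
New critical path: Dress→Photographer→Rehearsal = 8+2+9 = 19 ⇒ 19 weeks.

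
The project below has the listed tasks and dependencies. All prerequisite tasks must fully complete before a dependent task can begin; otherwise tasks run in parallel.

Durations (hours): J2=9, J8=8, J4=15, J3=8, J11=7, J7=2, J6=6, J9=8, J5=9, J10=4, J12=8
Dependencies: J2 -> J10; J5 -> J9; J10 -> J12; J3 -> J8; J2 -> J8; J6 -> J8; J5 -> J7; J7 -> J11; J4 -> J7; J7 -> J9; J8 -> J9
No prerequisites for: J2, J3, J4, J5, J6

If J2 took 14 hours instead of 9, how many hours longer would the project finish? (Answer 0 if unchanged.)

5

As given, the longest chain is J2→J8→J9 = 9+8+8 = 25, so the finish is 25 hours.
J2 is on the critical path; changing it to 14 makes that path 30 hours.
That remains the longest chain; total 30 hours.
Change in finish: 30 − 25 = +5 hours.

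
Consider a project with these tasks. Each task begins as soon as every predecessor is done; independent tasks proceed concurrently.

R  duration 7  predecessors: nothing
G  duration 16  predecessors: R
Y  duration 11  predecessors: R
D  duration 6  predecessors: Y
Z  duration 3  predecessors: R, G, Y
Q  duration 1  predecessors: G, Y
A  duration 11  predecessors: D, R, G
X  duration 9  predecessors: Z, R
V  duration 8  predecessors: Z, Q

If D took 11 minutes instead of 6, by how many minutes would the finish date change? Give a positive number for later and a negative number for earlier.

The binding path is R→Y→D→A = 7+11+6+11 = 35; finish at 35 minutes.
D is on the critical path; changing it to 11 makes that path 40 minutes.
That remains the longest chain; total 40 minutes.
Change in finish: 40 − 35 = +5 minutes.

5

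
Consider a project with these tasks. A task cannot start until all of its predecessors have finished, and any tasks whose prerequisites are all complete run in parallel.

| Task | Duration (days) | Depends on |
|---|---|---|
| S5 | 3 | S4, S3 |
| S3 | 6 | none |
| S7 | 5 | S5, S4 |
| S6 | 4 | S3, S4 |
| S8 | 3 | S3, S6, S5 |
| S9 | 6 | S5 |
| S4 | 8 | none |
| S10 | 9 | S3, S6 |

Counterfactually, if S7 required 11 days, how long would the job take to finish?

22

Critical path before the change: S4→S6→S10 = 8+4+9 = 21 giving 21 days.
S7 has 5 days of float (longest path through it is 16).
Now S4→S5→S7 = 8+3+11 = 22 is longest, so the finish becomes 22 days.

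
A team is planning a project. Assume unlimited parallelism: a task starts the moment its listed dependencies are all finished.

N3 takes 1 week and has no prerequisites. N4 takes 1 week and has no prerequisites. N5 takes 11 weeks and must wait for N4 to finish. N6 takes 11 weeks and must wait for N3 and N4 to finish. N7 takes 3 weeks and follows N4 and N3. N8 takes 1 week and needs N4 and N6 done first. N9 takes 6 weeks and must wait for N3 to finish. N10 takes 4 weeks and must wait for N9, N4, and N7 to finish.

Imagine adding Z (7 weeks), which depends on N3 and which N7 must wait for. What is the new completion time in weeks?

Originally the project takes 13 weeks.
With Z inserted, N7 now waits for max(N4, N3, Z).
New critical path: N3→Z→N7→N10 = 1+7+3+4 = 15 ⇒ 15 weeks.

15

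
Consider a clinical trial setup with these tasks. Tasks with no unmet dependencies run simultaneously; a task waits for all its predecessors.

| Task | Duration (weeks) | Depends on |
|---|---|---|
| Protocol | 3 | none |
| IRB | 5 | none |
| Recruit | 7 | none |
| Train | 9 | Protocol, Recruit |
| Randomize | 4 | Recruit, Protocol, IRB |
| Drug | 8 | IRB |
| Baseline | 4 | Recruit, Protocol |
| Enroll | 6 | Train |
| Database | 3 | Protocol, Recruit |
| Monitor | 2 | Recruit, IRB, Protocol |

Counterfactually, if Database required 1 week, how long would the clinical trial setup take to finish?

22

As given, the longest chain is Recruit→Train→Enroll = 7+9+6 = 22, so the finish is 22 weeks.
Database is off the critical path — its longest chain is 10 weeks, giving 12 of slack.
The critical path is still Recruit→Train→Enroll; finish is now 22 weeks.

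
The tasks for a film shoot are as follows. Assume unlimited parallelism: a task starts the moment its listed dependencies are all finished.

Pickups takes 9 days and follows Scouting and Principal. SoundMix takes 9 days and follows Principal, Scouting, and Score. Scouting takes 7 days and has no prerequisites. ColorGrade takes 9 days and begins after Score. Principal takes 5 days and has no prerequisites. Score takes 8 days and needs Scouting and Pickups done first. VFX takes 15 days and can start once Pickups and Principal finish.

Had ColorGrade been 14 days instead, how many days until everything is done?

Critical path before the change: Scouting→Pickups→Score→ColorGrade = 7+9+8+9 = 33 giving 33 days.
ColorGrade is on the critical path; changing it to 14 makes that path 38 days.
The critical path is still Scouting→Pickups→Score→ColorGrade; finish is now 38 days.

38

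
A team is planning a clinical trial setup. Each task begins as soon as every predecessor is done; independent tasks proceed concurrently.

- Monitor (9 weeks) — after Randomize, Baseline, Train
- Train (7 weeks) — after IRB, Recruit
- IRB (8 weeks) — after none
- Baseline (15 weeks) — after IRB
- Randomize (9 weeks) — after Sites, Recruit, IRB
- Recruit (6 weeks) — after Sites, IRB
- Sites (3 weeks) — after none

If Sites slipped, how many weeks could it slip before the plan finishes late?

IRB→Recruit→Randomize→Monitor = 8+6+9+9 = 32 sets the makespan at 32 weeks.
Longest path through Sites: 27 weeks (earliest finish 3, latest finish 8).
Float = 32 − 27 = 5.

5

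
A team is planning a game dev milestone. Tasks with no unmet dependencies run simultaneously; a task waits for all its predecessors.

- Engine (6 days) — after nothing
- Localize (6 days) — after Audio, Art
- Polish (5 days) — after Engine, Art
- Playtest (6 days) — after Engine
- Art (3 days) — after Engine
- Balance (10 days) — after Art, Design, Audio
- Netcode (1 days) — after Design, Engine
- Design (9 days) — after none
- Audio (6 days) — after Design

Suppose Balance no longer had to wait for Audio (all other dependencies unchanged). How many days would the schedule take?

21

Original critical path: Design→Audio→Balance = 9+6+10 = 25 ⇒ 25 days.
Without Audio→Balance, Balance's earliest start moves from 15 to 9.
The longest chain is now Design→Audio→Localize = 9+6+6 = 21, so the schedule takes 21 days.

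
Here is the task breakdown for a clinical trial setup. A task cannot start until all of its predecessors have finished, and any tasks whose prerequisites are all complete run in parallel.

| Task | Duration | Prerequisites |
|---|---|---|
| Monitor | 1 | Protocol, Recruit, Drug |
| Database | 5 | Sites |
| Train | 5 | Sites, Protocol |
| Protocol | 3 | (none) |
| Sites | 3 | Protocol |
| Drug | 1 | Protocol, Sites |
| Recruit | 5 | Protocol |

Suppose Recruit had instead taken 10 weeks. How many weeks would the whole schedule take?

14

Baseline: Protocol→Sites→Train = 3+3+5 = 11 → 11 weeks.
Recruit has 2 weeks of float (longest path through it is 9).
Now Protocol→Recruit→Monitor = 3+10+1 = 14 is longest, so the finish becomes 14 weeks.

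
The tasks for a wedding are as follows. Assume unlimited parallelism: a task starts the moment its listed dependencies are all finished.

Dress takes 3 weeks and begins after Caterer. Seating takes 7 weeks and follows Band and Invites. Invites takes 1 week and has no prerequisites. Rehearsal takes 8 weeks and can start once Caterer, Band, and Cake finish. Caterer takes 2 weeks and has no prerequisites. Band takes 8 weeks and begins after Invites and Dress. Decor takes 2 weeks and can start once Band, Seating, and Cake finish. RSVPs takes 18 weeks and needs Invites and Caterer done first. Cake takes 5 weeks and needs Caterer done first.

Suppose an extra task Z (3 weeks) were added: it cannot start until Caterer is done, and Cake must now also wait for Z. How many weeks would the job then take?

Originally the job takes 22 weeks.
With Z inserted, Cake now waits for max(Caterer, Z).
New critical path: Caterer→Dress→Band→Seating→Decor = 2+3+8+7+2 = 22 ⇒ 22 weeks.

22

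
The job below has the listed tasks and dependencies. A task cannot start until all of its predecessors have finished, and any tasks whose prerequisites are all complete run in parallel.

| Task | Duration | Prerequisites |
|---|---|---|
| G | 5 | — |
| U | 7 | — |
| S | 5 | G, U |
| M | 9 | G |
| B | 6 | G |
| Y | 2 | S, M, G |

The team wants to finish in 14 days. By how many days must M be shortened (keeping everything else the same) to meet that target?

2

Current finish: 16 days; target: 14.
M is on every critical path, so each day cut from M cuts the finish by one (this holds down to a finish of 14).
Need 16 − 14 = 2 days off M → M becomes 7 days, finish becomes 14.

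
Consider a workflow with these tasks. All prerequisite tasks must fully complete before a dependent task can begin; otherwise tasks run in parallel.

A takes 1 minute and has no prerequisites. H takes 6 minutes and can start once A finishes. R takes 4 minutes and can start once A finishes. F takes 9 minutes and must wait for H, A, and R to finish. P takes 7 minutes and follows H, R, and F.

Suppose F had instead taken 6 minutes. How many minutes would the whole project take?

Baseline: A→H→F→P = 1+6+9+7 = 23 → 23 minutes.
Since F is critical, the -3 change carries straight to that chain (now 20 minutes).
No other chain overtakes it, so the finish is 20 minutes.

20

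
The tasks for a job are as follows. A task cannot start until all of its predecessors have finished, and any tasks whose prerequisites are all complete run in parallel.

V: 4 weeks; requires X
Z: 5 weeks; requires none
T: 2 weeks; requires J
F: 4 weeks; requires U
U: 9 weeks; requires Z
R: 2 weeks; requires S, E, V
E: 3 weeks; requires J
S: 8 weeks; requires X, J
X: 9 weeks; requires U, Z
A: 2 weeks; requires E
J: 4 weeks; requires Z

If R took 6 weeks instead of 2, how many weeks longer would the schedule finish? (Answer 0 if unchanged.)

As given, the longest chain is Z→U→X→S→R = 5+9+9+8+2 = 33, so the finish is 33 weeks.
R lies on that path, so at 6 weeks the path becomes 37 weeks.
The critical path is still Z→U→X→S→R; finish is now 37 weeks.
Change in finish: 37 − 33 = +4 weeks.

4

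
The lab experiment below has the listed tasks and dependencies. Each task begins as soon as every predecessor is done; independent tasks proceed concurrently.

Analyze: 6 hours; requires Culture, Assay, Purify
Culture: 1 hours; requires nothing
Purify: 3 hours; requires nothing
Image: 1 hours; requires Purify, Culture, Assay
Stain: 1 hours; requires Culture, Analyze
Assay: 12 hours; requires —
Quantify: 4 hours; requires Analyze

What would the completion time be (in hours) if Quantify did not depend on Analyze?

19

Original critical path: Assay→Analyze→Quantify = 12+6+4 = 22 ⇒ 22 hours.
Without Analyze→Quantify, Quantify's earliest start moves from 18 to 0.
New critical path: Assay→Analyze→Stain = 12+6+1 = 19 ⇒ 19 hours.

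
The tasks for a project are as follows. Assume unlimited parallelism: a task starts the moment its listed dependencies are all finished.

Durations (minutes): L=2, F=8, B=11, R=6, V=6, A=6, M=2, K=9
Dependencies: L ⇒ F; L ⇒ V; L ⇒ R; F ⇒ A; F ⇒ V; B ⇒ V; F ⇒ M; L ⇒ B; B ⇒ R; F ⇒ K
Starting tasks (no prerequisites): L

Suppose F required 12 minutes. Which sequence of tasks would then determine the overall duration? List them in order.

The binding path is L→F→K = 2+8+9 = 19; finish at 19 minutes.
F lies on that path, so at 12 minutes the path becomes 23 minutes.
No other chain overtakes it, so the finish is 23 minutes.

L, F, K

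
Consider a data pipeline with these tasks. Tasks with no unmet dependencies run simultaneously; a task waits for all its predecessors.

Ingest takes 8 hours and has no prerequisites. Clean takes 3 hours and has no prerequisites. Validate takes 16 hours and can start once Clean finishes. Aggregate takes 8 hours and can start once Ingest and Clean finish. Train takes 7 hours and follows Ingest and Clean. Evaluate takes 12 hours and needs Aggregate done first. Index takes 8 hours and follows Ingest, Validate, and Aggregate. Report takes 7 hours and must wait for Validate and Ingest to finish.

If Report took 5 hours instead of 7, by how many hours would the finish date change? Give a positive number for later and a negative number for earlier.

0

Baseline: Ingest→Aggregate→Evaluate = 8+8+12 = 28 → 28 hours.
Report has 2 hours of float (longest path through it is 26).
That remains the longest chain; total 28 hours.
Change in finish: 28 − 28 = +0 hours.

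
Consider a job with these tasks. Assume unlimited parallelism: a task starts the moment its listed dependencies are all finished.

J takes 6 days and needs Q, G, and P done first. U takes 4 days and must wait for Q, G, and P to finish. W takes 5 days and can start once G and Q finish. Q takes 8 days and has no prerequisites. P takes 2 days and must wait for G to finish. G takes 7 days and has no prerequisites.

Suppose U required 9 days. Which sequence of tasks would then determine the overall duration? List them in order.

G, P, U

The binding path is G→P→J = 7+2+6 = 15; finish at 15 days.
U is off the critical path — its longest chain is 13 days, giving 2 of slack.
Now G→P→U = 7+2+9 = 18 is longest, so the finish becomes 18 days.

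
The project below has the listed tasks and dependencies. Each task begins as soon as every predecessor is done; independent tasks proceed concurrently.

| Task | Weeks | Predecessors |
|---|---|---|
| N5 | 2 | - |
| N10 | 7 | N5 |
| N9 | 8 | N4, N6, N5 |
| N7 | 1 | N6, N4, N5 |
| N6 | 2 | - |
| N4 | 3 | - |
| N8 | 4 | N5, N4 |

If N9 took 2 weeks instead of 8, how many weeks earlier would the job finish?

As given, the longest chain is N4→N9 = 3+8 = 11, so the finish is 11 weeks.
Since N9 is critical, the -6 change carries straight to that chain (now 5 weeks).
New critical path: N5→N10 = 2+7 = 9 ⇒ 9 weeks.
Change in finish: 9 − 11 = -2 weeks.

2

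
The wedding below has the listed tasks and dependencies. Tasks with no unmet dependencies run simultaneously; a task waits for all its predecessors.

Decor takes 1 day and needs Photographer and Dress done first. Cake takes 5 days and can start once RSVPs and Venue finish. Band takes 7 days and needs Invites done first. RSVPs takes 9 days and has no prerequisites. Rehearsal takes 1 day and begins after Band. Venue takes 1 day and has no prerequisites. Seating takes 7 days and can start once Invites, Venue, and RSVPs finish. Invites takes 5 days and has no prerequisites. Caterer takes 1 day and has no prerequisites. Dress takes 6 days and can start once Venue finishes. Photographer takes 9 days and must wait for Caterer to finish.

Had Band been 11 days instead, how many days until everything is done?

17

Actual critical path: RSVPs→Seating = 9+7 = 16 ⇒ 16 days.
The longest path through Band is only 13 days, so Band has float 3.
The binding chain switches to Invites→Band→Rehearsal = 5+11+1 = 17; finish 17 days.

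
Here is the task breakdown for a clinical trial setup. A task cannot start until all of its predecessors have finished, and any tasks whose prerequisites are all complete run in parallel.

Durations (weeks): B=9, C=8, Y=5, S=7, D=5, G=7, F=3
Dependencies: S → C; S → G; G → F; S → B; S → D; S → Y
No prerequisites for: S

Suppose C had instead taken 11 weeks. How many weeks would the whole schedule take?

18

The binding path is S→G→F = 7+7+3 = 17; finish at 17 weeks.
C has 2 weeks of float (longest path through it is 15).
The binding chain switches to S→C = 7+11 = 18; finish 18 weeks.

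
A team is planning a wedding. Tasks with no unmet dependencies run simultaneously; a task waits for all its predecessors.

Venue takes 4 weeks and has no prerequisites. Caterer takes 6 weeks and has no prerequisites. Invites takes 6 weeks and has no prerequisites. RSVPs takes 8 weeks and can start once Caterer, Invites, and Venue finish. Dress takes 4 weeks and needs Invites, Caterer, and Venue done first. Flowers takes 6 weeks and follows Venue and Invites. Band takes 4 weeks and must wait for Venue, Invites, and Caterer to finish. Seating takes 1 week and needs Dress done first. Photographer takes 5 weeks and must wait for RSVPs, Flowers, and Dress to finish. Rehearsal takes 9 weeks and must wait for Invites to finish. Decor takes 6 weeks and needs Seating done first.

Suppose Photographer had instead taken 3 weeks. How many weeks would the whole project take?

17

Actual critical path: Caterer→RSVPs→Photographer = 6+8+5 = 19 ⇒ 19 weeks.
Photographer lies on that path, so at 3 weeks the path becomes 17 weeks.
That remains the longest chain; total 17 weeks.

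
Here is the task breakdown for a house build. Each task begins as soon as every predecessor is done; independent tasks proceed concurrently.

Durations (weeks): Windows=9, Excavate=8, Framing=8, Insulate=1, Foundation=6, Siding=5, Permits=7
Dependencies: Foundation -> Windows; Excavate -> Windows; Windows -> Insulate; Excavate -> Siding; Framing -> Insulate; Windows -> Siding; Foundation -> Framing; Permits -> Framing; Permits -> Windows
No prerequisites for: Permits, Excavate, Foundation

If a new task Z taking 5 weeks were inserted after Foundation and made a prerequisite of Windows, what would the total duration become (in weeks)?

Originally the house build takes 22 weeks.
With Z inserted, Windows now waits for max(Permits, Foundation, Excavate, Z).
New critical path: Foundation→Z→Windows→Siding = 6+5+9+5 = 25 ⇒ 25 weeks.

25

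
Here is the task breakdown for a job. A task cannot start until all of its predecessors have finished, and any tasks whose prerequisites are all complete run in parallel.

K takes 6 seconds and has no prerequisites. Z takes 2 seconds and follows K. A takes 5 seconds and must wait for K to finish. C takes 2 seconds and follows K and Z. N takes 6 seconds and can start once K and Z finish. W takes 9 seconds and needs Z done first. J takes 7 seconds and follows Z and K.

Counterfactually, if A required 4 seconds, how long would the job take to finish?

17

Critical path before the change: K→Z→W = 6+2+9 = 17 giving 17 seconds.
The longest path through A is only 11 seconds, so A has float 6.
No other chain overtakes it, so the finish is 17 seconds.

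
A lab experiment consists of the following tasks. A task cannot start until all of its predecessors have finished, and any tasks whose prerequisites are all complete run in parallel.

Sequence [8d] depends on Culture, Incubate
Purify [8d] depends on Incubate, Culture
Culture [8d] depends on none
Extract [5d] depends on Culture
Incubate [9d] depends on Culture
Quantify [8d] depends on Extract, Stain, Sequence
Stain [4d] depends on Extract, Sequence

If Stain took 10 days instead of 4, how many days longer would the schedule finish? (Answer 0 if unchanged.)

As given, the longest chain is Culture→Incubate→Sequence→Stain→Quantify = 8+9+8+4+8 = 37, so the finish is 37 days.
Stain is on the critical path; changing it to 10 makes that path 43 days.
No other chain overtakes it, so the finish is 43 days.
Change in finish: 43 − 37 = +6 days.

6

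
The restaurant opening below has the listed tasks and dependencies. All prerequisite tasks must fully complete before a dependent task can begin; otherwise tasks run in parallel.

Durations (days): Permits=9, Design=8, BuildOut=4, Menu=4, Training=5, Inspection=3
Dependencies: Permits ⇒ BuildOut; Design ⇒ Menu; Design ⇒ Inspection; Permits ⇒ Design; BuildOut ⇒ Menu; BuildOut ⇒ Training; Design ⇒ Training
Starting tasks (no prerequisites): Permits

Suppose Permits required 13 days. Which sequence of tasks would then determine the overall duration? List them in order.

Permits, Design, Training

Critical path before the change: Permits→Design→Training = 9+8+5 = 22 giving 22 days.
Since Permits is critical, the +4 change carries straight to that chain (now 26 days).
That remains the longest chain; total 26 days.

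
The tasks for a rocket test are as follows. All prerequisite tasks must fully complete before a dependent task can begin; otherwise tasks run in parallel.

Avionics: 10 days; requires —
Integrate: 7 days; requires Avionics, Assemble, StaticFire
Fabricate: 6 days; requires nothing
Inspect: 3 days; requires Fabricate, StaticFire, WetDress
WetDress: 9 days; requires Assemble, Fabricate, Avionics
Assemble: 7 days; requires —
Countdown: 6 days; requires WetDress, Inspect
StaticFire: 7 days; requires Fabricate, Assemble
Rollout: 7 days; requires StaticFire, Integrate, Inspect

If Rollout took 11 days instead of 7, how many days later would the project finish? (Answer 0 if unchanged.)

4

As given, the longest chain is Avionics→WetDress→Inspect→Rollout = 10+9+3+7 = 29, so the finish is 29 days.
Rollout lies on that path, so at 11 days the path becomes 33 days.
That remains the longest chain; total 33 days.
Change in finish: 33 − 29 = +4 days.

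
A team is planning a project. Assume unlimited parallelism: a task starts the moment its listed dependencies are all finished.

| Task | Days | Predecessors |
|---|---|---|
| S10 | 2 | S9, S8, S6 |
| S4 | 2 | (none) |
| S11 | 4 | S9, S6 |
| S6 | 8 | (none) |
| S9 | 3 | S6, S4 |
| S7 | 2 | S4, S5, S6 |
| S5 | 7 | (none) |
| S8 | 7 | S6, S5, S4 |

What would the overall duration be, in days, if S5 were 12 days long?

The binding path is S6→S8→S10 = 8+7+2 = 17; finish at 17 days.
S5 is off the critical path — its longest chain is 16 days, giving 1 of slack.
Now S5→S8→S10 = 12+7+2 = 21 is longest, so the finish becomes 21 days.

21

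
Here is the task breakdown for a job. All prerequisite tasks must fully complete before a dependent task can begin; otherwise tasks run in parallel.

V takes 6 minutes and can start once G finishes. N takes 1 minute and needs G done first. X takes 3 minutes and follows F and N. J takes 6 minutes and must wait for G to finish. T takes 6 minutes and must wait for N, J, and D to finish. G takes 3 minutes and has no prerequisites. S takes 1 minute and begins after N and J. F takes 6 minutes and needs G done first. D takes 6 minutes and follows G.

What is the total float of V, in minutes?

6

The longest chain is G→D→T = 3+6+6 = 15; overall finish 15 minutes.
V finishes as early as 9 and must finish by 15.
So V can slip 15 − 9 = 6 minutes.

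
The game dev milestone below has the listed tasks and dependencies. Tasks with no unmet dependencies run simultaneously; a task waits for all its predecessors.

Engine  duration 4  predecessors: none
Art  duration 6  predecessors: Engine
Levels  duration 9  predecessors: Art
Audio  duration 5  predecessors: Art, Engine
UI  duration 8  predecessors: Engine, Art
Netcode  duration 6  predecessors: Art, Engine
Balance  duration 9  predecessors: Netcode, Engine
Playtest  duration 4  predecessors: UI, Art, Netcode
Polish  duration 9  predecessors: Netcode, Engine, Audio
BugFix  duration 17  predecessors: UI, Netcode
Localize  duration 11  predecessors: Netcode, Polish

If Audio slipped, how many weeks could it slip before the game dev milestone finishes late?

The longest chain is Engine→Art→Netcode→Polish→Localize = 4+6+6+9+11 = 36; overall finish 36 weeks.
The longest chain containing Audio totals 35 weeks.
Slack of Audio = 11 − 10 = 1 week.

1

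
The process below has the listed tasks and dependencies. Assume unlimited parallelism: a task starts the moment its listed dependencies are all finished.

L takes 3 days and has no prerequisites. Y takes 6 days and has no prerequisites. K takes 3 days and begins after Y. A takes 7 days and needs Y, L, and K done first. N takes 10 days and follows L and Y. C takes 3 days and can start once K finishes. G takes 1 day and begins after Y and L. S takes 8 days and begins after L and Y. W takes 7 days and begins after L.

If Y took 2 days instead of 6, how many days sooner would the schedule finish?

3

As given, the longest chain is Y→K→A = 6+3+7 = 16, so the finish is 16 days.
Since Y is critical, the -4 change carries straight to that chain (now 12 days).
The binding chain switches to L→N = 3+10 = 13; finish 13 days.
Change in finish: 13 − 16 = -3 days.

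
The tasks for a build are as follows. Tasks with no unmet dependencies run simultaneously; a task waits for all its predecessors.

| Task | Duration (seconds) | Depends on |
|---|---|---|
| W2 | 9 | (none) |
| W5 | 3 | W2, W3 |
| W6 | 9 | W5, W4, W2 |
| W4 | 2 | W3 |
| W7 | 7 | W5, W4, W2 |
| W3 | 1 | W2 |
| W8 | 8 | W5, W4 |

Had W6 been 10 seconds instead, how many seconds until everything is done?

As given, the longest chain is W2→W3→W5→W6 = 9+1+3+9 = 22, so the finish is 22 seconds.
Since W6 is critical, the +1 change carries straight to that chain (now 23 seconds).
No other chain overtakes it, so the finish is 23 seconds.

23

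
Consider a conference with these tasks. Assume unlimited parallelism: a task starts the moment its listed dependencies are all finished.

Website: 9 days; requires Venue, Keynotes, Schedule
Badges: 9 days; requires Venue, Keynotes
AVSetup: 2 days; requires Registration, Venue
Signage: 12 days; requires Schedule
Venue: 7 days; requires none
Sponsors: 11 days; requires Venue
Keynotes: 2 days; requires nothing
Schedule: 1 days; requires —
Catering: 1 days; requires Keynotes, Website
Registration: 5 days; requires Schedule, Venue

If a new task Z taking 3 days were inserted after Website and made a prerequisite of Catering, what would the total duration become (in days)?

20

Originally the schedule takes 18 days.
With Z inserted, Catering now waits for max(Keynotes, Website, Z).
New critical path: Venue→Website→Z→Catering = 7+9+3+1 = 20 ⇒ 20 days.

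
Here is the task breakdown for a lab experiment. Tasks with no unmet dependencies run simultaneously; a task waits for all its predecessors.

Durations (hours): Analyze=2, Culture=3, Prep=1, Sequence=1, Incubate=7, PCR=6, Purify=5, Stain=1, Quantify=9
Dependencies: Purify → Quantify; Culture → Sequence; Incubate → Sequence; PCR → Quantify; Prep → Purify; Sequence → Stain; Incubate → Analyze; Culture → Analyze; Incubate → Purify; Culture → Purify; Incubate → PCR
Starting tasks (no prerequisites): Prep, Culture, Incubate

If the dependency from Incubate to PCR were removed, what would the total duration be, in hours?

Original critical path: Incubate→PCR→Quantify = 7+6+9 = 22 ⇒ 22 hours.
Without Incubate→PCR, PCR's earliest start moves from 7 to 0.
The longest chain is now Incubate→Purify→Quantify = 7+5+9 = 21, so the schedule takes 21 hours.

21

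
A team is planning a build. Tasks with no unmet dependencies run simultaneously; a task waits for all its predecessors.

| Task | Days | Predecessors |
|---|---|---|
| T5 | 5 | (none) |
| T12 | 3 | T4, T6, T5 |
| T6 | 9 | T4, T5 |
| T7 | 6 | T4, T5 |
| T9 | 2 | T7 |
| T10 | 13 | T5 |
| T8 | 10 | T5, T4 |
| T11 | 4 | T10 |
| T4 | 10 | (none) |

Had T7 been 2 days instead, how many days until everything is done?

Baseline: T4→T6→T12 = 10+9+3 = 22 → 22 days.
T7 has 4 days of float (longest path through it is 18).
That remains the longest chain; total 22 days.

22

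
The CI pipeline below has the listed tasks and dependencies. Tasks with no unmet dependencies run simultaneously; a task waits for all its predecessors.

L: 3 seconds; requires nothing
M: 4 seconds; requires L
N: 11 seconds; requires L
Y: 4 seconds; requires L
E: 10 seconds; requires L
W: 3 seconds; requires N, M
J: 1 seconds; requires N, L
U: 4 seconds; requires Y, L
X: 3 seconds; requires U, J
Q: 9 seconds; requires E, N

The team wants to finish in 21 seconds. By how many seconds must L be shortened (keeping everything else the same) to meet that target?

2

Current finish: 23 seconds; target: 21.
L is on every critical path, so each second cut from L cuts the finish by one (this holds down to a finish of 21).
Need 23 − 21 = 2 seconds off L → L becomes 1 second, finish becomes 21.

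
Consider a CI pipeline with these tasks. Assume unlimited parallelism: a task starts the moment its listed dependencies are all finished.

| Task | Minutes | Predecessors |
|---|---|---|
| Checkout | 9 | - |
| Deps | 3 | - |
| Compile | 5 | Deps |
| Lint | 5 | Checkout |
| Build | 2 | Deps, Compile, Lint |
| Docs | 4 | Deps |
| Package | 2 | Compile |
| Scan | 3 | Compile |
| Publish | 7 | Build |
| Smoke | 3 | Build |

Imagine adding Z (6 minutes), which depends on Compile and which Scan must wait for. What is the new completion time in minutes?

23

Originally the schedule takes 23 minutes.
With Z inserted, Scan now waits for max(Compile, Z).
New critical path: Checkout→Lint→Build→Publish = 9+5+2+7 = 23 ⇒ 23 minutes.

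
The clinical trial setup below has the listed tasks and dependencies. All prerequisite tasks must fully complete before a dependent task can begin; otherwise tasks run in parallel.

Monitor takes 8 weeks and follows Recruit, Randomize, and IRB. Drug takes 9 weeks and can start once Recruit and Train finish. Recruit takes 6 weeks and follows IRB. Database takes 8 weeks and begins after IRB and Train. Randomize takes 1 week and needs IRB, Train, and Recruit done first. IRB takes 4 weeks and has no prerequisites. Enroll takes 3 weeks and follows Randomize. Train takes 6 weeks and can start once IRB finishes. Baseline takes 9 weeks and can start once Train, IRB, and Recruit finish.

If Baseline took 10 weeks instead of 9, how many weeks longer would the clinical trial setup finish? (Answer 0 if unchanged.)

1

Baseline: IRB→Train→Baseline = 4+6+9 = 19 → 19 weeks.
Since Baseline is critical, the +1 change carries straight to that chain (now 20 weeks).
Now IRB→Recruit→Baseline = 4+6+10 = 20 is longest, so the finish becomes 20 weeks.
Change in finish: 20 − 19 = +1 weeks.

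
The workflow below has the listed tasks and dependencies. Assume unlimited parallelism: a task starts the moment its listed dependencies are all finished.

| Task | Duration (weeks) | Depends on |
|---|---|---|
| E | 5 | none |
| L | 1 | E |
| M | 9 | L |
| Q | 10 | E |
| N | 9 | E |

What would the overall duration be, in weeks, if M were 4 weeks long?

15

Critical path before the change: E→L→M = 5+1+9 = 15 giving 15 weeks.
Since M is critical, the -5 change carries straight to that chain (now 10 weeks).
The binding chain switches to E→Q = 5+10 = 15; finish 15 weeks.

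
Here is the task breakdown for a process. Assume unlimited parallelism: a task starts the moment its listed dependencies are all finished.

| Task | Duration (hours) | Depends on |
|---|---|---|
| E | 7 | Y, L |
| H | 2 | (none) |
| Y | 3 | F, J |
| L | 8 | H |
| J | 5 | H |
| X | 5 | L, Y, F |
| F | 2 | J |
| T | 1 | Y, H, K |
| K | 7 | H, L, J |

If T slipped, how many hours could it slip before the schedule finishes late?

1

Critical path: H→J→F→Y→E = 2+5+2+3+7 = 19, so the finish is 19 hours.
T finishes as early as 18 and must finish by 19.
So T can slip 19 − 18 = 1 hour.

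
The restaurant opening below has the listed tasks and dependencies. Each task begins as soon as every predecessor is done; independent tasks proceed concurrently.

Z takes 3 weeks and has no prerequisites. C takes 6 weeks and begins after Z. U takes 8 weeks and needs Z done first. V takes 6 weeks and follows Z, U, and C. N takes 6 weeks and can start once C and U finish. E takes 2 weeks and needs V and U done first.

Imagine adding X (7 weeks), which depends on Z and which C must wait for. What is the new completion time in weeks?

Originally the plan takes 19 weeks.
With X inserted, C now waits for max(Z, X).
New critical path: Z→X→C→V→E = 3+7+6+6+2 = 24 ⇒ 24 weeks.

24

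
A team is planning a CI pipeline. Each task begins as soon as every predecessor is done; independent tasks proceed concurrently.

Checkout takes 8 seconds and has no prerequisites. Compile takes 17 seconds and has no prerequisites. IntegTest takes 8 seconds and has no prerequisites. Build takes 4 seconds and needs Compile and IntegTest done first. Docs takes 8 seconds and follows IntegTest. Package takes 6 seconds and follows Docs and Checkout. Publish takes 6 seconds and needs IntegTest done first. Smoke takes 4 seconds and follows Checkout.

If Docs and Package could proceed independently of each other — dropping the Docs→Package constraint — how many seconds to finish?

21

Before: longest chain IntegTest→Docs→Package = 8+8+6 = 22, finish 22.
Without Docs→Package, Package's earliest start moves from 16 to 8.
New critical path: Compile→Build = 17+4 = 21 ⇒ 21 seconds.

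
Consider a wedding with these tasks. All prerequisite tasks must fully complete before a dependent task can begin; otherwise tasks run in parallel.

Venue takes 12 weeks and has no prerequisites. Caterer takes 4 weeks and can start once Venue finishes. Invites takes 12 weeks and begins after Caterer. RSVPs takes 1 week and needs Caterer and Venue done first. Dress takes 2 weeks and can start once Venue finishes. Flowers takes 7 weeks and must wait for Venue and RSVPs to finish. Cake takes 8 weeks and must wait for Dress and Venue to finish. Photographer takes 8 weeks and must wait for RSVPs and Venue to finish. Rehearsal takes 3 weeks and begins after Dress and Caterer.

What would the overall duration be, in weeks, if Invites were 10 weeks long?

26

As given, the longest chain is Venue→Caterer→Invites = 12+4+12 = 28, so the finish is 28 weeks.
Invites is on the critical path; changing it to 10 makes that path 26 weeks.
The critical path is still Venue→Caterer→Invites; finish is now 26 weeks.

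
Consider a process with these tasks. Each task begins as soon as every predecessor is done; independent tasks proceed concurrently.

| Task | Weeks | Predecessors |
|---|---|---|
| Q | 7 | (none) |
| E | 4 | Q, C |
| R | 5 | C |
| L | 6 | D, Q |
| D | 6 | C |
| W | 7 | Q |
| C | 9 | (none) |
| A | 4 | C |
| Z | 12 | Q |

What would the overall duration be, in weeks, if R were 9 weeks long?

Actual critical path: C→D→L = 9+6+6 = 21 ⇒ 21 weeks.
The longest path through R is only 14 weeks, so R has float 7.
That remains the longest chain; total 21 weeks.

21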